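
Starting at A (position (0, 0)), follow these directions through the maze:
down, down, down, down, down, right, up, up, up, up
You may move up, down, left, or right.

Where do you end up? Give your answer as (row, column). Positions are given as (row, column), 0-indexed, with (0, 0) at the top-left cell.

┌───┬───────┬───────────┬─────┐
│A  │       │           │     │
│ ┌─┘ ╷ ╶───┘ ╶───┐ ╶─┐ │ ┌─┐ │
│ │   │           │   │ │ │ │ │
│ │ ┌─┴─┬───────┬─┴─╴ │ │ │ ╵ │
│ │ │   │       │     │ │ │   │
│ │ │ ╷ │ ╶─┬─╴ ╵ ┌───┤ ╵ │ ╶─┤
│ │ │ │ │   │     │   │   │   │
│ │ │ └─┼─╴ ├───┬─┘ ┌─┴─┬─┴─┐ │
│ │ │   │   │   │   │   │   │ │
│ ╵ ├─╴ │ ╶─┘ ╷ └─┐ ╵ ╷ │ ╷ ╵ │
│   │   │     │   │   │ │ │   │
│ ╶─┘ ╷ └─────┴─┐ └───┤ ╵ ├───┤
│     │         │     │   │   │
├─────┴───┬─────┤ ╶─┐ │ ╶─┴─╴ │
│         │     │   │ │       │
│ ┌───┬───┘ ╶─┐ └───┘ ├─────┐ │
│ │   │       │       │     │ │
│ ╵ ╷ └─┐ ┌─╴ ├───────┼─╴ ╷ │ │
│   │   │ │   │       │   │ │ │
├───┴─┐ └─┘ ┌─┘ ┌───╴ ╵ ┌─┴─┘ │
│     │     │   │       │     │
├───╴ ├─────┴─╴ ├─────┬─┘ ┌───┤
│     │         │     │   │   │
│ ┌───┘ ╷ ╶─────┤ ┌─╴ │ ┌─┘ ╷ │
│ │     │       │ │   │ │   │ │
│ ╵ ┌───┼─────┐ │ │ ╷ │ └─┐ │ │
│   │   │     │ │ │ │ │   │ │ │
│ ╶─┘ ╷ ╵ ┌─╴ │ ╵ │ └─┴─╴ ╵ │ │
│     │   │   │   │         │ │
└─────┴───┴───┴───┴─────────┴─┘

Following directions step by step:
Start: (0, 0)
  down: (0, 0) → (1, 0)
  down: (1, 0) → (2, 0)
  down: (2, 0) → (3, 0)
  down: (3, 0) → (4, 0)
  down: (4, 0) → (5, 0)
  right: (5, 0) → (5, 1)
  up: (5, 1) → (4, 1)
  up: (4, 1) → (3, 1)
  up: (3, 1) → (2, 1)
  up: (2, 1) → (1, 1)
Final position: (1, 1)

Path taken:

┌───┬───────┬───────────┬─────┐
│A  │       │           │     │
│ ┌─┘ ╷ ╶───┘ ╶───┐ ╶─┐ │ ┌─┐ │
│↓│B  │           │   │ │ │ │ │
│ │ ┌─┴─┬───────┬─┴─╴ │ │ │ ╵ │
│↓│↑│   │       │     │ │ │   │
│ │ │ ╷ │ ╶─┬─╴ ╵ ┌───┤ ╵ │ ╶─┤
│↓│↑│ │ │   │     │   │   │   │
│ │ │ └─┼─╴ ├───┬─┘ ┌─┴─┬─┴─┐ │
│↓│↑│   │   │   │   │   │   │ │
│ ╵ ├─╴ │ ╶─┘ ╷ └─┐ ╵ ╷ │ ╷ ╵ │
│↳ ↑│   │     │   │   │ │ │   │
│ ╶─┘ ╷ └─────┴─┐ └───┤ ╵ ├───┤
│     │         │     │   │   │
├─────┴───┬─────┤ ╶─┐ │ ╶─┴─╴ │
│         │     │   │ │       │
│ ┌───┬───┘ ╶─┐ └───┘ ├─────┐ │
│ │   │       │       │     │ │
│ ╵ ╷ └─┐ ┌─╴ ├───────┼─╴ ╷ │ │
│   │   │ │   │       │   │ │ │
├───┴─┐ └─┘ ┌─┘ ┌───╴ ╵ ┌─┴─┘ │
│     │     │   │       │     │
├───╴ ├─────┴─╴ ├─────┬─┘ ┌───┤
│     │         │     │   │   │
│ ┌───┘ ╷ ╶─────┤ ┌─╴ │ ┌─┘ ╷ │
│ │     │       │ │   │ │   │ │
│ ╵ ┌───┼─────┐ │ │ ╷ │ └─┐ │ │
│   │   │     │ │ │ │ │   │ │ │
│ ╶─┘ ╷ ╵ ┌─╴ │ ╵ │ └─┴─╴ ╵ │ │
│     │   │   │   │         │ │
└─────┴───┴───┴───┴─────────┴─┘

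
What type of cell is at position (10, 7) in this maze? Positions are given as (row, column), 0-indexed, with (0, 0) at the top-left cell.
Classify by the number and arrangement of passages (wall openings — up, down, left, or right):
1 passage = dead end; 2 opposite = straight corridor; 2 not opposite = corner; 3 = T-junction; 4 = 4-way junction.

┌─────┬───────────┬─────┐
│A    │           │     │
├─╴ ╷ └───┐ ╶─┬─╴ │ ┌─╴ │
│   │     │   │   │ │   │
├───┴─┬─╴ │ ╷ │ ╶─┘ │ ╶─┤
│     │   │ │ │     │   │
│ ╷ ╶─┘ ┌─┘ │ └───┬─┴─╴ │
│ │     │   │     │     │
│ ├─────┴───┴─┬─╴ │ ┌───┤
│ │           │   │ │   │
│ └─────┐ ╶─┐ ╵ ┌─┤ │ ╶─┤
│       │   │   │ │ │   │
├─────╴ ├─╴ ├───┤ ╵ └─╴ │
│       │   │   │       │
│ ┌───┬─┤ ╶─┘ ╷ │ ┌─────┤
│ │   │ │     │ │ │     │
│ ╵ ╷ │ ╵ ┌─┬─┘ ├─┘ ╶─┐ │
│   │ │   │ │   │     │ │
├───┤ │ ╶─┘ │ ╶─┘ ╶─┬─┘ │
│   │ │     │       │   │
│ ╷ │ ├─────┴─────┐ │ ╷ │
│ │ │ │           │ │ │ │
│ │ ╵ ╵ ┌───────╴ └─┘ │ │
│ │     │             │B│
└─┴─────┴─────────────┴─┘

Checking cell at (10, 7):
Number of passages: 2
Cell type: straight corridor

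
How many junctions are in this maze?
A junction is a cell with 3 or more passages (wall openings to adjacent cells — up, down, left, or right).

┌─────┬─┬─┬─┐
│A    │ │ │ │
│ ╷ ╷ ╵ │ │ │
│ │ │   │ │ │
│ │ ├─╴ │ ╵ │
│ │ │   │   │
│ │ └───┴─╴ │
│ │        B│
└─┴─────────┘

Checking each cell for number of passages:

Junctions found (3+ passages):
  (0, 1): 3 passages
  (1, 3): 3 passages
  (2, 5): 3 passages
Total junctions: 3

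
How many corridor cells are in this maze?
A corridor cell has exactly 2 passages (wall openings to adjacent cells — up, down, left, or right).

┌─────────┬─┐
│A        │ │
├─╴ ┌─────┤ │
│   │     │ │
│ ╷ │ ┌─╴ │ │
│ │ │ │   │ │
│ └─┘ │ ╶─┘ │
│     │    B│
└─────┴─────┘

Counting cells with exactly 2 passages:
Total corridor cells: 18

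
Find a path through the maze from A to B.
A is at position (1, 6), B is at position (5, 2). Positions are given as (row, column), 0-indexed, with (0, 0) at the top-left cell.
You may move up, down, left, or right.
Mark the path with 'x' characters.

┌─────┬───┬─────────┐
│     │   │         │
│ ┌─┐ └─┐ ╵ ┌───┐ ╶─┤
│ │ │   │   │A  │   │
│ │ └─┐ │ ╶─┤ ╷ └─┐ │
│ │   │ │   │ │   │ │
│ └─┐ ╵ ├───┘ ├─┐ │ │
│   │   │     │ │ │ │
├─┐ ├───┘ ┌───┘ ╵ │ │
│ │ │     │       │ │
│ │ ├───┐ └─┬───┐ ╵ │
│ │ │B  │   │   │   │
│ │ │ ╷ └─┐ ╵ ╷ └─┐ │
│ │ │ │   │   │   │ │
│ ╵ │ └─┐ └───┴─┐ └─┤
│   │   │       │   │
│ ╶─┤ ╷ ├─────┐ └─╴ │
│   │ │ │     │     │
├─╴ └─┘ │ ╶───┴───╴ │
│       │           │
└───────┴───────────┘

Finding the shortest path from (1, 6) to (5, 2):
Path length: 26 steps
Directions: down → down → left → left → down → down → right → down → right → up → right → down → right → down → right → down → left → left → up → left → left → left → up → left → up → left

Solution:

┌─────┬───┬─────────┐
│     │   │         │
│ ┌─┐ └─┐ ╵ ┌───┐ ╶─┤
│ │ │   │   │A  │   │
│ │ └─┐ │ ╶─┤ ╷ └─┐ │
│ │   │ │   │x│   │ │
│ └─┐ ╵ ├───┘ ├─┐ │ │
│   │   │x x x│ │ │ │
├─┐ ├───┘ ┌───┘ ╵ │ │
│ │ │    x│       │ │
│ │ ├───┐ └─┬───┐ ╵ │
│ │ │B x│x x│x x│   │
│ │ │ ╷ └─┐ ╵ ╷ └─┐ │
│ │ │ │x x│x x│x x│ │
│ ╵ │ └─┐ └───┴─┐ └─┤
│   │   │x x x x│x x│
│ ╶─┤ ╷ ├─────┐ └─╴ │
│   │ │ │     │x x x│
├─╴ └─┘ │ ╶───┴───╴ │
│       │           │
└───────┴───────────┘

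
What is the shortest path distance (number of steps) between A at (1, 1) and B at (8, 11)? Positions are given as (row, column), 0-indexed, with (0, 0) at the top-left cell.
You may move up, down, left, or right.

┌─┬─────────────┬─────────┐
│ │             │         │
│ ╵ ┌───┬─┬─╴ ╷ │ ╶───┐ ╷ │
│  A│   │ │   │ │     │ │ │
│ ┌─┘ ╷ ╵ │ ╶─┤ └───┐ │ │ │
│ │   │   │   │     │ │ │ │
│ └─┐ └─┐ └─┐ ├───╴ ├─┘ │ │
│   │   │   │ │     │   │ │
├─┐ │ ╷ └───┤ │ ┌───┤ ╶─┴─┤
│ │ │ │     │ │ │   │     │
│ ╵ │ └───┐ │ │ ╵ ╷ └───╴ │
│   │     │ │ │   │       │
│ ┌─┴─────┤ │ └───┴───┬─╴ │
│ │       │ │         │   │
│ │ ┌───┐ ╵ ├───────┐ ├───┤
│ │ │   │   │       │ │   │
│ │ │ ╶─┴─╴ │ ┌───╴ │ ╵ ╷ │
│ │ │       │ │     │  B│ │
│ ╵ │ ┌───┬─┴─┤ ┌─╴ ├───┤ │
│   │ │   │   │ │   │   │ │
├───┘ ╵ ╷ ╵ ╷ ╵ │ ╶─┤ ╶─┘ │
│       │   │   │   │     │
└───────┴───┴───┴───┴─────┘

Finding path from (1, 1) to (8, 11):
Path: (1,1) → (0,1) → (0,2) → (0,3) → (0,4) → (0,5) → (0,6) → (1,6) → (1,5) → (2,5) → (2,6) → (3,6) → (4,6) → (5,6) → (6,6) → (6,7) → (6,8) → (6,9) → (6,10) → (7,10) → (8,10) → (8,11)
Distance: 21 steps

Solution:

┌─┬─────────────┬─────────┐
│ │↱ → → → → ↓  │         │
│ ╵ ┌───┬─┬─╴ ╷ │ ╶───┐ ╷ │
│  A│   │ │↓ ↲│ │     │ │ │
│ ┌─┘ ╷ ╵ │ ╶─┤ └───┐ │ │ │
│ │   │   │↳ ↓│     │ │ │ │
│ └─┐ └─┐ └─┐ ├───╴ ├─┘ │ │
│   │   │   │↓│     │   │ │
├─┐ │ ╷ └───┤ │ ┌───┤ ╶─┴─┤
│ │ │ │     │↓│ │   │     │
│ ╵ │ └───┐ │ │ ╵ ╷ └───╴ │
│   │     │ │↓│   │       │
│ ┌─┴─────┤ │ └───┴───┬─╴ │
│ │       │ │↳ → → → ↓│   │
│ │ ┌───┐ ╵ ├───────┐ ├───┤
│ │ │   │   │       │↓│   │
│ │ │ ╶─┴─╴ │ ┌───╴ │ ╵ ╷ │
│ │ │       │ │     │↳ B│ │
│ ╵ │ ┌───┬─┴─┤ ┌─╴ ├───┤ │
│   │ │   │   │ │   │   │ │
├───┘ ╵ ╷ ╵ ╷ ╵ │ ╶─┤ ╶─┘ │
│       │   │   │   │     │
└───────┴───┴───┴───┴─────┘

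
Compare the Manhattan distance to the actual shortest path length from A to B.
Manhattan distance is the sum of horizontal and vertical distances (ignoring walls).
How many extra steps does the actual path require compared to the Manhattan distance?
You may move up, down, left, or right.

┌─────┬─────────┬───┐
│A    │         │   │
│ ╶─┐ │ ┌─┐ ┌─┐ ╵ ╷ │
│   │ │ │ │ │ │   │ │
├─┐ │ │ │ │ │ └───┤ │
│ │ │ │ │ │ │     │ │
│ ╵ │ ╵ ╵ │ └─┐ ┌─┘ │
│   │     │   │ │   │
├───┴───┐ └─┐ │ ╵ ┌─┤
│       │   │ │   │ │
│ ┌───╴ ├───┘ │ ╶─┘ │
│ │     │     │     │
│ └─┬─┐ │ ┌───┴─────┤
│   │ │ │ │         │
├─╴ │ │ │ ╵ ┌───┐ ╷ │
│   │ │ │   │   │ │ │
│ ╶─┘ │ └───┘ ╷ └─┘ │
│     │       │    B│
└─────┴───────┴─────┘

Manhattan distance: |8 - 0| + |9 - 0| = 17
Actual path length: 29
Extra steps: 29 - 17 = 12

Solution:

┌─────┬─────────┬───┐
│A → ↓│↱ → ↓    │   │
│ ╶─┐ │ ┌─┐ ┌─┐ ╵ ╷ │
│   │↓│↑│ │↓│ │   │ │
├─┐ │ │ │ │ │ └───┤ │
│ │ │↓│↑│ │↓│     │ │
│ ╵ │ ╵ ╵ │ └─┐ ┌─┘ │
│   │↳ ↑  │↳ ↓│ │   │
├───┴───┐ └─┐ │ ╵ ┌─┤
│       │   │↓│   │ │
│ ┌───╴ ├───┘ │ ╶─┘ │
│ │     │↓ ← ↲│     │
│ └─┬─┐ │ ┌───┴─────┤
│   │ │ │↓│↱ → → → ↓│
├─╴ │ │ │ ╵ ┌───┐ ╷ │
│   │ │ │↳ ↑│   │ │↓│
│ ╶─┘ │ └───┘ ╷ └─┘ │
│     │       │    B│
└─────┴───────┴─────┘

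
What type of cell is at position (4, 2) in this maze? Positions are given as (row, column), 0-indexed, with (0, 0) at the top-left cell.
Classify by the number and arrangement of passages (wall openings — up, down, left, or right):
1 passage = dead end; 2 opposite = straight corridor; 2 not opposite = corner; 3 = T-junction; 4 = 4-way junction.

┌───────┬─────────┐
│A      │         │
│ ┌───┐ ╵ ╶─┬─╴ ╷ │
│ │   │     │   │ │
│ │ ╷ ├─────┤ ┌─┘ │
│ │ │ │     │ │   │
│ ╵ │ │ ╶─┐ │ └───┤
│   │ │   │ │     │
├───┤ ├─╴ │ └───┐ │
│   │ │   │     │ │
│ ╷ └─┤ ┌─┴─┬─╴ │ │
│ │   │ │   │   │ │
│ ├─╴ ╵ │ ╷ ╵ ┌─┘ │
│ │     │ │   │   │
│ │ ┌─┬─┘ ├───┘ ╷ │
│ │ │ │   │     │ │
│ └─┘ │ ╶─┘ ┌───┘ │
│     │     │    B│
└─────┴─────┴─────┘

Checking cell at (4, 2):
Number of passages: 1
Cell type: dead end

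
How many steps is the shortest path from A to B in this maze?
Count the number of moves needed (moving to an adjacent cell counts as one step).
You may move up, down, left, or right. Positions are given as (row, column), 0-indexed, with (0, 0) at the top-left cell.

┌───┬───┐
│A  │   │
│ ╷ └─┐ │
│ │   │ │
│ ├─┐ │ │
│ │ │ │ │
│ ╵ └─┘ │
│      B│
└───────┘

Using BFS to find shortest path:
Start: (0, 0), End: (3, 3)
Path found:
(0,0) → (1,0) → (2,0) → (3,0) → (3,1) → (3,2) → (3,3)
Number of steps: 6

Solution:

┌───┬───┐
│A  │   │
│ ╷ └─┐ │
│↓│   │ │
│ ├─┐ │ │
│↓│ │ │ │
│ ╵ └─┘ │
│↳ → → B│
└───────┘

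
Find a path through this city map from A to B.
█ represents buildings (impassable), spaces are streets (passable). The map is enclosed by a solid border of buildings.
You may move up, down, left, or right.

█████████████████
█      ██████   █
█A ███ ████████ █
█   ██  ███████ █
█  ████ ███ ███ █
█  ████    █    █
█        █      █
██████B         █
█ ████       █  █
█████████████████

Finding the shortest path from A to B:
Movement: cardinal only
Path length: 10 steps
Directions: down → down → down → down → right → right → right → right → right → down

Solution:

█████████████████
█      ██████   █
█A ███ ████████ █
█↓  ██  ███████ █
█↓ ████ ███ ███ █
█↓ ████    █    █
█↳→→→→↓  █      █
██████B         █
█ ████       █  █
█████████████████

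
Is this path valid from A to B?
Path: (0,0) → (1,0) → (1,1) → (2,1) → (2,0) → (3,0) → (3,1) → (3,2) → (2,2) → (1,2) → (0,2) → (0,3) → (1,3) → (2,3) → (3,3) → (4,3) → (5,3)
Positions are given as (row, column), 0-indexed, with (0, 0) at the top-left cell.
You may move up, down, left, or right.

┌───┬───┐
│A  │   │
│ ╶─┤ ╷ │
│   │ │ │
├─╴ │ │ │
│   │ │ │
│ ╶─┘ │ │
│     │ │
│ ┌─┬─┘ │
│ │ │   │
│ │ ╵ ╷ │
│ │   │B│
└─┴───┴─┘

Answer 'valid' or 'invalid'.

Checking path validity:
Result: All consecutive moves are passable.

valid

Correct solution:

┌───┬───┐
│A  │↱ ↓│
│ ╶─┤ ╷ │
│↳ ↓│↑│↓│
├─╴ │ │ │
│↓ ↲│↑│↓│
│ ╶─┘ │ │
│↳ → ↑│↓│
│ ┌─┬─┘ │
│ │ │  ↓│
│ │ ╵ ╷ │
│ │   │B│
└─┴───┴─┘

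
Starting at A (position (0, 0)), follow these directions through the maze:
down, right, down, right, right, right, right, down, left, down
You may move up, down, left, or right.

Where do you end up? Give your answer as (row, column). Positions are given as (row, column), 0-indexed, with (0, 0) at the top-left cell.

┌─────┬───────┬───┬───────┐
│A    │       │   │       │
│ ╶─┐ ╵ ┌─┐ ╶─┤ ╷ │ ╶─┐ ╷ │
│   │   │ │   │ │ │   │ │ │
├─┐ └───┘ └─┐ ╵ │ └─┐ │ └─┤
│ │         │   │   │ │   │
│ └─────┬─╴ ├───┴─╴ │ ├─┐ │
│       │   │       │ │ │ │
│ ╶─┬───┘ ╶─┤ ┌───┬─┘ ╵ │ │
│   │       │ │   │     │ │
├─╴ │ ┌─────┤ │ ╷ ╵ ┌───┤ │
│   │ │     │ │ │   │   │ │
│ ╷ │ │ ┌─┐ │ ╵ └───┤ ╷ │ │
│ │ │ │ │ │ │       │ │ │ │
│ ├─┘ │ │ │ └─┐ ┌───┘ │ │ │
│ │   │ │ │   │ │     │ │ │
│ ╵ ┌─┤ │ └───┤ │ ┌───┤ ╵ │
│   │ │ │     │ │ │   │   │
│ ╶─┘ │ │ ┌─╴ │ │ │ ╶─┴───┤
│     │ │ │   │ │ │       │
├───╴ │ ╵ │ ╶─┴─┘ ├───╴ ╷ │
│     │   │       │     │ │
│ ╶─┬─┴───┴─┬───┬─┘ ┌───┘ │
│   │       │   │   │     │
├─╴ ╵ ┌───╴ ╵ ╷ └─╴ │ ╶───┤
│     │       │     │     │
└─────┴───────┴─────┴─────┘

Following directions step by step:
Start: (0, 0)
  down: (0, 0) → (1, 0)
  right: (1, 0) → (1, 1)
  down: (1, 1) → (2, 1)
  right: (2, 1) → (2, 2)
  right: (2, 2) → (2, 3)
  right: (2, 3) → (2, 4)
  right: (2, 4) → (2, 5)
  down: (2, 5) → (3, 5)
  left: (3, 5) → (3, 4)
  down: (3, 4) → (4, 4)
Final position: (4, 4)

Path taken:

┌─────┬───────┬───┬───────┐
│A    │       │   │       │
│ ╶─┐ ╵ ┌─┐ ╶─┤ ╷ │ ╶─┐ ╷ │
│↳ ↓│   │ │   │ │ │   │ │ │
├─┐ └───┘ └─┐ ╵ │ └─┐ │ └─┤
│ │↳ → → → ↓│   │   │ │   │
│ └─────┬─╴ ├───┴─╴ │ ├─┐ │
│       │↓ ↲│       │ │ │ │
│ ╶─┬───┘ ╶─┤ ┌───┬─┘ ╵ │ │
│   │    B  │ │   │     │ │
├─╴ │ ┌─────┤ │ ╷ ╵ ┌───┤ │
│   │ │     │ │ │   │   │ │
│ ╷ │ │ ┌─┐ │ ╵ └───┤ ╷ │ │
│ │ │ │ │ │ │       │ │ │ │
│ ├─┘ │ │ │ └─┐ ┌───┘ │ │ │
│ │   │ │ │   │ │     │ │ │
│ ╵ ┌─┤ │ └───┤ │ ┌───┤ ╵ │
│   │ │ │     │ │ │   │   │
│ ╶─┘ │ │ ┌─╴ │ │ │ ╶─┴───┤
│     │ │ │   │ │ │       │
├───╴ │ ╵ │ ╶─┴─┘ ├───╴ ╷ │
│     │   │       │     │ │
│ ╶─┬─┴───┴─┬───┬─┘ ┌───┘ │
│   │       │   │   │     │
├─╴ ╵ ┌───╴ ╵ ╷ └─╴ │ ╶───┤
│     │       │     │     │
└─────┴───────┴─────┴─────┘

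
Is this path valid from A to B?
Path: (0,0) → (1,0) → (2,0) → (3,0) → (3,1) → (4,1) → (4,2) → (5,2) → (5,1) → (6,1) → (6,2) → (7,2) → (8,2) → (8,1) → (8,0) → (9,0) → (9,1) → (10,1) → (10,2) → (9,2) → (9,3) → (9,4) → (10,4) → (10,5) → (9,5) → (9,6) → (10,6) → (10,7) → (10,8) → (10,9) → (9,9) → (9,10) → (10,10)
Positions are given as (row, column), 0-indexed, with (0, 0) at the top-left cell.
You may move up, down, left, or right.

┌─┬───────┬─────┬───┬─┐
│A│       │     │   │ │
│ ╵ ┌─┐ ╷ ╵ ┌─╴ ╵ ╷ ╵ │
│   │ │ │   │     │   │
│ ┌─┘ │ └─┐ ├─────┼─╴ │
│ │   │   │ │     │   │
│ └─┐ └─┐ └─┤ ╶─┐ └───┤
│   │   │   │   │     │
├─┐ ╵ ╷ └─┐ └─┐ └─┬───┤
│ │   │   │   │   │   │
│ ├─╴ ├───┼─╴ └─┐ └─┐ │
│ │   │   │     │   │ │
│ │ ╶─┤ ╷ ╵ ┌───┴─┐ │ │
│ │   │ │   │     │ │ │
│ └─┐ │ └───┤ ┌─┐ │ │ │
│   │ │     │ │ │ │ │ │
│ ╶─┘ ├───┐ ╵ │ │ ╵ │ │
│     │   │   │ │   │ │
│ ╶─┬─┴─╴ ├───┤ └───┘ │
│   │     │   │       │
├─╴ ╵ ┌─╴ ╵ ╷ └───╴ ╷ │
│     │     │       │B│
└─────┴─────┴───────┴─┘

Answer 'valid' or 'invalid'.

Checking path validity:
Result: All consecutive moves are passable.

valid

Correct solution:

┌─┬───────┬─────┬───┬─┐
│A│       │     │   │ │
│ ╵ ┌─┐ ╷ ╵ ┌─╴ ╵ ╷ ╵ │
│↓  │ │ │   │     │   │
│ ┌─┘ │ └─┐ ├─────┼─╴ │
│↓│   │   │ │     │   │
│ └─┐ └─┐ └─┤ ╶─┐ └───┤
│↳ ↓│   │   │   │     │
├─┐ ╵ ╷ └─┐ └─┐ └─┬───┤
│ │↳ ↓│   │   │   │   │
│ ├─╴ ├───┼─╴ └─┐ └─┐ │
│ │↓ ↲│   │     │   │ │
│ │ ╶─┤ ╷ ╵ ┌───┴─┐ │ │
│ │↳ ↓│ │   │     │ │ │
│ └─┐ │ └───┤ ┌─┐ │ │ │
│   │↓│     │ │ │ │ │ │
│ ╶─┘ ├───┐ ╵ │ │ ╵ │ │
│↓ ← ↲│   │   │ │   │ │
│ ╶─┬─┴─╴ ├───┤ └───┘ │
│↳ ↓│↱ → ↓│↱ ↓│    ↱ ↓│
├─╴ ╵ ┌─╴ ╵ ╷ └───╴ ╷ │
│  ↳ ↑│  ↳ ↑│↳ → → ↑│B│
└─────┴─────┴───────┴─┘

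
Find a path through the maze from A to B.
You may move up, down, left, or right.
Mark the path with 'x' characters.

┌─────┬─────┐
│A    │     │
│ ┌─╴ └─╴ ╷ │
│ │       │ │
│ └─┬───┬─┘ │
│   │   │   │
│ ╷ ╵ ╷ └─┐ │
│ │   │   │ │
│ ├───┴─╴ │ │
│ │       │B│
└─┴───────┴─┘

Finding the shortest path through the maze:
Path length: 11 steps
Directions: right → right → down → right → right → up → right → down → down → down → down

Solution:

┌─────┬─────┐
│A x x│  x x│
│ ┌─╴ └─╴ ╷ │
│ │  x x x│x│
│ └─┬───┬─┘ │
│   │   │  x│
│ ╷ ╵ ╷ └─┐ │
│ │   │   │x│
│ ├───┴─╴ │ │
│ │       │B│
└─┴───────┴─┘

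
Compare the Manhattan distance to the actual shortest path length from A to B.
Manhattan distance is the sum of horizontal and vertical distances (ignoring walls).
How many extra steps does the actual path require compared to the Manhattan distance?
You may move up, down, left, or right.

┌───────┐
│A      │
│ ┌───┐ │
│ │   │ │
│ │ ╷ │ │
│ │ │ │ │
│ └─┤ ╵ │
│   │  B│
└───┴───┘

Manhattan distance: |3 - 0| + |3 - 0| = 6
Actual path length: 6
Extra steps: 6 - 6 = 0

Solution:

┌───────┐
│A → → ↓│
│ ┌───┐ │
│ │   │↓│
│ │ ╷ │ │
│ │ │ │↓│
│ └─┤ ╵ │
│   │  B│
└───┴───┘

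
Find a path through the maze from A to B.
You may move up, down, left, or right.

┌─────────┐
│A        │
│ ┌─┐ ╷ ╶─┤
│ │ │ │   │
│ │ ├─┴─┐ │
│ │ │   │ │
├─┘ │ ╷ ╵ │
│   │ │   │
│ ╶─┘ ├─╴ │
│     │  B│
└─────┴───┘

Finding the shortest path through the maze:
Path length: 8 steps
Directions: right → right → right → down → right → down → down → down

Solution:

┌─────────┐
│A → → ↓  │
│ ┌─┐ ╷ ╶─┤
│ │ │ │↳ ↓│
│ │ ├─┴─┐ │
│ │ │   │↓│
├─┘ │ ╷ ╵ │
│   │ │  ↓│
│ ╶─┘ ├─╴ │
│     │  B│
└─────┴───┘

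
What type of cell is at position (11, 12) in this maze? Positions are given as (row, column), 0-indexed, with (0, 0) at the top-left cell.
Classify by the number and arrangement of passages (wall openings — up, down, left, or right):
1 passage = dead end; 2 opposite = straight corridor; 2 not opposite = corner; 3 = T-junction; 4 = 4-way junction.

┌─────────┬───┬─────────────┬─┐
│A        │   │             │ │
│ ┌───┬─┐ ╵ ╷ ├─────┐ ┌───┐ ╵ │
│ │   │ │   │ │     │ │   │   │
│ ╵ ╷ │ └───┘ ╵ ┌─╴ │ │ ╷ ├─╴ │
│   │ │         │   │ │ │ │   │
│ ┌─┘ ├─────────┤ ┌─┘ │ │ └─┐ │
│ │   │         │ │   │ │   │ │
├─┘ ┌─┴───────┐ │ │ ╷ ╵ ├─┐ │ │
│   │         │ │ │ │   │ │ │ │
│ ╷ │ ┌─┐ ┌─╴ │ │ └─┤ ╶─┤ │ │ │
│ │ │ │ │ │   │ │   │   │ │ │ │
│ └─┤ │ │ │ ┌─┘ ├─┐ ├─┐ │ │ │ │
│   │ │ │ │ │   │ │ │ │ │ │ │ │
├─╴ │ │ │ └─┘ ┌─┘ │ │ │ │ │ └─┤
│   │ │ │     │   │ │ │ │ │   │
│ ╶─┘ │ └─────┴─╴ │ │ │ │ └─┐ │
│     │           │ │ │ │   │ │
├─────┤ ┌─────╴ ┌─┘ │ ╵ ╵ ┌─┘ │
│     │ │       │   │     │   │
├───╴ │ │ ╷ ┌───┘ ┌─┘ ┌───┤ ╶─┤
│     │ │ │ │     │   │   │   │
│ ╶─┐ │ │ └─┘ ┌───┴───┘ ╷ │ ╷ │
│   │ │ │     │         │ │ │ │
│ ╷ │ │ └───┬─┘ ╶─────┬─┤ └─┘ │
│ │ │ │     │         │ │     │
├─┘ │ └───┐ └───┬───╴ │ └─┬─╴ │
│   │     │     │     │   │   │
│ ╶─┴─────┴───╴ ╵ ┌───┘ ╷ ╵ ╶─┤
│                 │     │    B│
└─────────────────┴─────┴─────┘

Checking cell at (11, 12):
Number of passages: 2
Cell type: straight corridor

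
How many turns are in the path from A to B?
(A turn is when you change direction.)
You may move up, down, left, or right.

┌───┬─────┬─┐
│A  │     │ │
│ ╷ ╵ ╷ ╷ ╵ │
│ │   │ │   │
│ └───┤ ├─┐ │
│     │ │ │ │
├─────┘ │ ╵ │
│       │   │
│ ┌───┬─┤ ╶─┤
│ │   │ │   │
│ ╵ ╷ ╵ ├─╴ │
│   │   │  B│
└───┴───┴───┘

Directions: right, down, right, up, right, right, down, right, down, down, left, down, right, down
Number of turns: 11

Solution:

┌───┬─────┬─┐
│A ↓│↱ → ↓│ │
│ ╷ ╵ ╷ ╷ ╵ │
│ │↳ ↑│ │↳ ↓│
│ └───┤ ├─┐ │
│     │ │ │↓│
├─────┘ │ ╵ │
│       │↓ ↲│
│ ┌───┬─┤ ╶─┤
│ │   │ │↳ ↓│
│ ╵ ╷ ╵ ├─╴ │
│   │   │  B│
└───┴───┴───┘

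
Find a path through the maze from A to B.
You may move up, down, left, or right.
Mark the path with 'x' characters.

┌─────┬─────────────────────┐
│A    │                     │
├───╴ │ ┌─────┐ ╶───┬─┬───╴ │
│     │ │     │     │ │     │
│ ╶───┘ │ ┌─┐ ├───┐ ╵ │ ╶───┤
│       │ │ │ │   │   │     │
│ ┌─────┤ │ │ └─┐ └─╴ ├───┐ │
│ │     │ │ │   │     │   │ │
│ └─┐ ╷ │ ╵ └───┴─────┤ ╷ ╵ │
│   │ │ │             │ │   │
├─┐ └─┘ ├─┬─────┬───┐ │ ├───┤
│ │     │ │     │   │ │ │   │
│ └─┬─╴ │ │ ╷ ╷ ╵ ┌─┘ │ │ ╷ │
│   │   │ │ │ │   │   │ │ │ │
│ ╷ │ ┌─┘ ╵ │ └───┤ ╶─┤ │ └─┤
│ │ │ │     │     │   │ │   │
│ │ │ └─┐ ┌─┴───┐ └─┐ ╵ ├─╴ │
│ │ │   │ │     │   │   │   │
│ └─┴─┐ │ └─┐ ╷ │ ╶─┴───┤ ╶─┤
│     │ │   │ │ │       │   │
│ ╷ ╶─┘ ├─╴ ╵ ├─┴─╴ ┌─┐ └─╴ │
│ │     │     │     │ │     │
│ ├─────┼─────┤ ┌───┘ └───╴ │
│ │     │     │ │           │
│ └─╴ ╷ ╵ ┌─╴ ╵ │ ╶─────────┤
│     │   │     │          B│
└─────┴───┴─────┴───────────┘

Finding the shortest path through the maze:
Path length: 59 steps
Directions: right → right → down → left → left → down → down → down → right → down → right → right → down → left → down → down → right → down → down → left → left → up → left → down → down → down → right → right → up → right → down → right → up → right → right → down → right → up → up → right → right → up → right → right → down → right → right → down → left → left → left → left → left → down → right → right → right → right → right

Solution:

┌─────┬─────────────────────┐
│A x x│                     │
├───╴ │ ┌─────┐ ╶───┬─┬───╴ │
│x x x│ │     │     │ │     │
│ ╶───┘ │ ┌─┐ ├───┐ ╵ │ ╶───┤
│x      │ │ │ │   │   │     │
│ ┌─────┤ │ │ └─┐ └─╴ ├───┐ │
│x│     │ │ │   │     │   │ │
│ └─┐ ╷ │ ╵ └───┴─────┤ ╷ ╵ │
│x x│ │ │             │ │   │
├─┐ └─┘ ├─┬─────┬───┐ │ ├───┤
│ │x x x│ │     │   │ │ │   │
│ └─┬─╴ │ │ ╷ ╷ ╵ ┌─┘ │ │ ╷ │
│   │x x│ │ │ │   │   │ │ │ │
│ ╷ │ ┌─┘ ╵ │ └───┤ ╶─┤ │ └─┤
│ │ │x│     │     │   │ │   │
│ │ │ └─┐ ┌─┴───┐ └─┐ ╵ ├─╴ │
│ │ │x x│ │     │   │   │   │
│ └─┴─┐ │ └─┐ ╷ │ ╶─┴───┤ ╶─┤
│x x  │x│   │ │ │  x x x│   │
│ ╷ ╶─┘ ├─╴ ╵ ├─┴─╴ ┌─┐ └─╴ │
│x│x x x│     │x x x│ │x x x│
│ ├─────┼─────┤ ┌───┘ └───╴ │
│x│  x x│x x x│x│x x x x x x│
│ └─╴ ╷ ╵ ┌─╴ ╵ │ ╶─────────┤
│x x x│x x│  x x│x x x x x B│
└─────┴───┴─────┴───────────┘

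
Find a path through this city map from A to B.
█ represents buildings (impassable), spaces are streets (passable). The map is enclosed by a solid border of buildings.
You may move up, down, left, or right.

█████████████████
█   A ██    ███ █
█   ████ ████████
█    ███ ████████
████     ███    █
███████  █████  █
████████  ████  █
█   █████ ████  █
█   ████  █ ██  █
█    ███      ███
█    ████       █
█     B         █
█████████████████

Finding the shortest path from A to B:
Movement: cardinal only
Path length: 20 steps
Directions: left → down → down → right → down → right → right → right → down → right → down → right → down → down → down → down → down → left → left → left

Solution:

█████████████████
█  ↓A ██    ███ █
█  ↓████ ████████
█  ↳↓███ ████████
████↳→→↓ ███    █
███████↳↓█████  █
████████↳↓████  █
█   █████↓████  █
█   ████ ↓█ ██  █
█    ███ ↓    ███
█    ████↓      █
█     B←←↲      █
█████████████████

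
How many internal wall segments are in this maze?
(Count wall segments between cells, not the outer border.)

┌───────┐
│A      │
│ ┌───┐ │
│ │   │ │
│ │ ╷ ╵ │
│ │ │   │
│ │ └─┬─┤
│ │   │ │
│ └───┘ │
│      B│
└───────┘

Counting internal wall segments:
Total internal walls: 12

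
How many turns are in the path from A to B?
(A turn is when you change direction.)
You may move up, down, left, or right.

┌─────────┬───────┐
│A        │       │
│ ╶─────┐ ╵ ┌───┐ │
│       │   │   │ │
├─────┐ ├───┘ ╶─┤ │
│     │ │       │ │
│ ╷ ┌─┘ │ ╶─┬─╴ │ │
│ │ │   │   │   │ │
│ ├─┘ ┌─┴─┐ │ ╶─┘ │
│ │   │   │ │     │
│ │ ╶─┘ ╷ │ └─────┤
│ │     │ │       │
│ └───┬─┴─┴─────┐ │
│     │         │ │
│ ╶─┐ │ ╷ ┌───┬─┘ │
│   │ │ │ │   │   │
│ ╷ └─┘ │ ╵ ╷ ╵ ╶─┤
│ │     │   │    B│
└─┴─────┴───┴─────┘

Directions: right, right, right, right, down, right, up, right, right, right, down, down, down, down, left, left, up, right, up, left, left, left, down, right, down, down, right, right, right, down, down, left, down, right
Number of turns: 18

Solution:

┌─────────┬───────┐
│A → → → ↓│↱ → → ↓│
│ ╶─────┐ ╵ ┌───┐ │
│       │↳ ↑│   │↓│
├─────┐ ├───┘ ╶─┤ │
│     │ │↓ ← ← ↰│↓│
│ ╷ ┌─┘ │ ╶─┬─╴ │ │
│ │ │   │↳ ↓│↱ ↑│↓│
│ ├─┘ ┌─┴─┐ │ ╶─┘ │
│ │   │   │↓│↑ ← ↲│
│ │ ╶─┘ ╷ │ └─────┤
│ │     │ │↳ → → ↓│
│ └───┬─┴─┴─────┐ │
│     │         │↓│
│ ╶─┐ │ ╷ ┌───┬─┘ │
│   │ │ │ │   │↓ ↲│
│ ╷ └─┘ │ ╵ ╷ ╵ ╶─┤
│ │     │   │  ↳ B│
└─┴─────┴───┴─────┘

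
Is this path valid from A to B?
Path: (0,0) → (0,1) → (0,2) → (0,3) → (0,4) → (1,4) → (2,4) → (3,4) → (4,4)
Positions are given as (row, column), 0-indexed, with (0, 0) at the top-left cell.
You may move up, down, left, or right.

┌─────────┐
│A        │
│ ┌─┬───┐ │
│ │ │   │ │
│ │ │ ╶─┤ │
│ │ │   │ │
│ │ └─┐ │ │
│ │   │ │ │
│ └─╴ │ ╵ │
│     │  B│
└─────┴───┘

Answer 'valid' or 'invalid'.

Checking path validity:
Result: All consecutive moves are passable.

valid

Correct solution:

┌─────────┐
│A → → → ↓│
│ ┌─┬───┐ │
│ │ │   │↓│
│ │ │ ╶─┤ │
│ │ │   │↓│
│ │ └─┐ │ │
│ │   │ │↓│
│ └─╴ │ ╵ │
│     │  B│
└─────┴───┘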